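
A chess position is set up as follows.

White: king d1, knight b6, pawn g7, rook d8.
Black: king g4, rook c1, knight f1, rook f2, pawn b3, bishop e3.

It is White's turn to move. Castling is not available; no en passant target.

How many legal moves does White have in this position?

White to move; king on d1.
In check: yes, from the black rook on c1.
Legal moves: none.
Count: 0.

0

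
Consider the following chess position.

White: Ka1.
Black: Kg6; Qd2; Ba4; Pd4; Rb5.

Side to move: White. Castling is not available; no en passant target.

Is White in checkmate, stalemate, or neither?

stalemate

White to move; white king on a1.
In check: no.
King squares — b1: attacked by Rb5; a2: attacked by Qd2; b2: attacked by Qd2.
Legal moves for White: none.
Not in check and no legal moves → stalemate.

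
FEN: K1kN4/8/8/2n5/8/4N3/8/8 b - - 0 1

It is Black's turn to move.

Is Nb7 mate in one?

no

After Nb7: white king on a8; in check: no.
White is not in check, so this cannot be checkmate.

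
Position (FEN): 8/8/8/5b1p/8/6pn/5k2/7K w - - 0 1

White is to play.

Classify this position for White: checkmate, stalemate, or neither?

stalemate

White to move; white king on h1.
In check: no.
King squares — g1: attacked by Kf2; g2: attacked by Kf2; h2: attacked by Pg3.
Legal moves for White: none.
Not in check and no legal moves → stalemate.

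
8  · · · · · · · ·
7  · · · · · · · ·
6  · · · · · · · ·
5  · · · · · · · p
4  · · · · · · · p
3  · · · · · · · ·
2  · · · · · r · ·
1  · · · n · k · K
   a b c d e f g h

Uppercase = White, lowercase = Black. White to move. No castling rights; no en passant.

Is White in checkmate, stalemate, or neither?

White to move; white king on h1.
In check: no.
King squares — g1: attacked by Kf1; g2: attacked by Kf1; h2: attacked by Rf2.
Legal moves for White: none.
Not in check and no legal moves → stalemate.

stalemate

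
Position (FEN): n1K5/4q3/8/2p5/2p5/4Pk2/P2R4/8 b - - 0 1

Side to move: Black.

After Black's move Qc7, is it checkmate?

yes

After Qc7: white king on c8; in check: yes, from the black queen on c7.
King squares — b7: attacked by Qc7; c7: attacked by Na8; d7: attacked by Qc7; b8: attacked by Qc7; d8: attacked by Qc7.
White has no legal moves → checkmate.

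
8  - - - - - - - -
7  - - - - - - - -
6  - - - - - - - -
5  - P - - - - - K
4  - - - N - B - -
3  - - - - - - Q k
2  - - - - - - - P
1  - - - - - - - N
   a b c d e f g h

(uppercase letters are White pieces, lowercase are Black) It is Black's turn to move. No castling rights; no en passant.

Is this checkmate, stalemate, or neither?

Black to move; black king on h3.
In check: yes, from the white queen on g3.
King squares — g2: attacked by Qg3; h2: attacked by Qg3; g3: attacked by Nh1; g4: attacked by Qg3; h4: attacked by Qg3.
Legal moves for Black: none.
In check with no legal moves → checkmate.

checkmate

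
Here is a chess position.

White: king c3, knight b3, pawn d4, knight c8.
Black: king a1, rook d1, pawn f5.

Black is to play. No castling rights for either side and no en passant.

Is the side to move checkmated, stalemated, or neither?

neither

Black to move; black king on a1.
In check: yes, from the white knight on b3.
King squares — b1: available; a2: available; b2: attacked by Kc3.
Legal moves for Black: Ka2, Kb1.
Black is in check but has 2 legal moves → neither.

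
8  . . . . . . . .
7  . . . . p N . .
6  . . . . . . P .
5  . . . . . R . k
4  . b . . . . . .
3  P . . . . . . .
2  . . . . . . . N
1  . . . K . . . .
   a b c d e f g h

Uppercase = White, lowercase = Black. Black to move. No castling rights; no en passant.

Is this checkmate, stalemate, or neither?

Black to move; black king on h5.
In check: yes, from the white rook on f5.
Legal moves for Black: Kxg6, Kh4.
Black is in check but has 2 legal moves → neither.

neither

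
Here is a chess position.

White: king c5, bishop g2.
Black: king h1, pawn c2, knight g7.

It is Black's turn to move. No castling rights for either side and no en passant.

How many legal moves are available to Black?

3

Black to move; king on h1.
In check: yes, from the white bishop on g2.
Legal moves: Kh2, Kxg2, Kg1.
Count: 3.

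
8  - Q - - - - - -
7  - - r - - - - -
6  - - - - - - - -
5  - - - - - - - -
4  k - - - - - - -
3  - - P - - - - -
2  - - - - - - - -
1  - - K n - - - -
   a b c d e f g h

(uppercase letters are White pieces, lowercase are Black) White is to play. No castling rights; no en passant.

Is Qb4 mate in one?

After Qb4: black king on a4; in check: yes, from the white queen on b4.
King squares — a3: attacked by Qb4; b3: attacked by Qb4; b4: attacked by Pc3; a5: attacked by Qb4; b5: attacked by Qb4.
Black has no legal moves → checkmate.

yes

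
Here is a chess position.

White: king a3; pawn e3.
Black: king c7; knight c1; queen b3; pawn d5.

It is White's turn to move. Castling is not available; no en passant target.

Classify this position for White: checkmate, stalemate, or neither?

White to move; white king on a3.
In check: yes, from the black queen on b3.
King squares — a2: attacked by Nc1; b2: attacked by Qb3; b3: attacked by Nc1; a4: attacked by Qb3; b4: attacked by Qb3.
Legal moves for White: none.
In check with no legal moves → checkmate.

checkmate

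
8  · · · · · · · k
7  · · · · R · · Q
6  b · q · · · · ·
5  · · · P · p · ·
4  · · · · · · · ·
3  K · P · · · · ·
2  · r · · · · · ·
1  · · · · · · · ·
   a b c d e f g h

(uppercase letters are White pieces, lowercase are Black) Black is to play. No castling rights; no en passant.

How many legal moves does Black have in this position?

Black to move; king on h8.
In check: yes, from the white queen on h7.
Legal moves: none.
Count: 0.

0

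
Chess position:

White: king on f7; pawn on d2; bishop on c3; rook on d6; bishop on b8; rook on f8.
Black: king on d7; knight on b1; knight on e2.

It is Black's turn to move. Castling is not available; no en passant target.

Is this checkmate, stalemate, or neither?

Black to move; black king on d7.
In check: yes, from the white rook on d6.
King squares — c6: attacked by Rd6; d6: attacked by Bb8; e6: attacked by Rd6; c7: attacked by Bb8; e7: attacked by Kf7; c8: attacked by Rf8; d8: attacked by Rd6; e8: attacked by Kf7.
Legal moves for Black: none.
In check with no legal moves → checkmate.

checkmate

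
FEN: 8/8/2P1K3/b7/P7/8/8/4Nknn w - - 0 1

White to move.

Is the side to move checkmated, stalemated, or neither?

neither

White to move; white king on e6.
In check: no.
Legal moves for White: Kf7, Ke7, Kd7, Kf6, Kd6, Kf5, Ke5, Kd5, Nf3, Nd3, Ng2, Nc2, c7.
White has 13 legal moves and is not in check → neither.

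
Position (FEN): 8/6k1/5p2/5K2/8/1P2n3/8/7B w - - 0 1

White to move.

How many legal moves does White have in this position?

3

White to move; king on f5.
In check: yes, from the black knight on e3.
Legal moves: Ke6, Kf4, Ke4.
Count: 3.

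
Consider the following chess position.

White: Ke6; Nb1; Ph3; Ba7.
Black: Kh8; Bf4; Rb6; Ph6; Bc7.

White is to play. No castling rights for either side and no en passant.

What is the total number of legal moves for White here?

6

White to move; king on e6.
In check: yes, from the black rook on b6.
Legal moves: Kf7, Ke7, Kd7, Kf5, Kd5, Bxb6.
Count: 6.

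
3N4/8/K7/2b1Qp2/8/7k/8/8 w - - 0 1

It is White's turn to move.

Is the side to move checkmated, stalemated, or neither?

White to move; white king on a6.
In check: no.
Legal moves for White include: Nf7, Nb7, Ne6, Nc6, Kb7, Kb5, Ka5, Qh8+, Qe8, Qb8, Qg7, Qe7, Qc7, Qf6, Qe6, Qd6, Qxf5+, Qd5, ... (list truncated; more exist).
White has legal moves and is not in check → neither.

neither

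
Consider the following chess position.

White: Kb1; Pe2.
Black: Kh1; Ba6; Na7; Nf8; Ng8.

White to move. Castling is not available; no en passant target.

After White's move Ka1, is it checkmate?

After Ka1: black king on h1; in check: no.
Black is not in check, so this cannot be checkmate.

no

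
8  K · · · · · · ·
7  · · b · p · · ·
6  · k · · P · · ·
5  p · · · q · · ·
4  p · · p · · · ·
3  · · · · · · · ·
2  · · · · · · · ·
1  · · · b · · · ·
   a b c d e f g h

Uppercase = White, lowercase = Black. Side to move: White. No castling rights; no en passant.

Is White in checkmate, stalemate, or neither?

stalemate

White to move; white king on a8.
In check: no.
King squares — a7: attacked by Kb6; b7: attacked by Kb6; b8: attacked by Bc7.
Legal moves for White: none.
Not in check and no legal moves → stalemate.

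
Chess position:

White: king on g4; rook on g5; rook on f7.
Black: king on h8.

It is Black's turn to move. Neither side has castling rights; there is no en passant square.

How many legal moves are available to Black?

Black to move; king on h8.
In check: no.
Legal moves: none.
Count: 0.

0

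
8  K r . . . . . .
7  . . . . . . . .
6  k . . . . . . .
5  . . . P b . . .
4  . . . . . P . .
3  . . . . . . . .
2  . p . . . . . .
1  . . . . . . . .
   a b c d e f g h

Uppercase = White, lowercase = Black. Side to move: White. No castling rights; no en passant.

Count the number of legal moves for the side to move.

White to move; king on a8.
In check: yes, from the black rook on b8.
Legal moves: none.
Count: 0.

0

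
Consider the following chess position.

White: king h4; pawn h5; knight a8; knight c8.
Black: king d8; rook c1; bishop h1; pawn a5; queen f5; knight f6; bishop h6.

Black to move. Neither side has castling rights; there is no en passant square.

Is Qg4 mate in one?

yes

After Qg4: white king on h4; in check: yes, from the black queen on g4.
King squares — g3: attacked by Qg4; h3: attacked by Qg4; g4: attacked by Nf6; g5: attacked by Qg4; h5: own pawn.
White has no legal moves → checkmate.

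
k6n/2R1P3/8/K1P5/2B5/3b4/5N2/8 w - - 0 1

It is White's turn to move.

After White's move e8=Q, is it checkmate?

yes

After e8=Q: black king on a8; in check: yes, from the white queen on e8.
King squares — a7: attacked by Rc7; b7: attacked by Rc7; b8: attacked by Qe8.
Black has no legal moves → checkmate.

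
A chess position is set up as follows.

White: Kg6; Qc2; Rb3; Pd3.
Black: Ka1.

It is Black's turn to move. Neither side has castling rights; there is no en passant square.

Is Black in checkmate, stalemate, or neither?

stalemate

Black to move; black king on a1.
In check: no.
King squares — b1: attacked by Qc2; a2: attacked by Qc2; b2: attacked by Qc2.
Legal moves for Black: none.
Not in check and no legal moves → stalemate.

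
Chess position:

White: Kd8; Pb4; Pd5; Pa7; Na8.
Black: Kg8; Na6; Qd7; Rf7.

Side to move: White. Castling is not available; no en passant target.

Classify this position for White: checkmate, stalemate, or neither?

White to move; white king on d8.
In check: yes, from the black queen on d7.
King squares — c7: attacked by Na6; d7: attacked by Rf7; e7: attacked by Qd7; c8: attacked by Qd7; e8: attacked by Qd7.
Legal moves for White: none.
In check with no legal moves → checkmate.

checkmate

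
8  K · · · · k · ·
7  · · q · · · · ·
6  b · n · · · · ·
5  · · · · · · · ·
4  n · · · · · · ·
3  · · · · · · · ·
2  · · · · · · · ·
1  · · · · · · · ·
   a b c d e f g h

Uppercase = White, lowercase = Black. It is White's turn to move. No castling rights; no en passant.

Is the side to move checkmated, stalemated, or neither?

White to move; white king on a8.
In check: no.
King squares — a7: attacked by Nc6; b7: attacked by Ba6; b8: attacked by Nc6.
Legal moves for White: none.
Not in check and no legal moves → stalemate.

stalemate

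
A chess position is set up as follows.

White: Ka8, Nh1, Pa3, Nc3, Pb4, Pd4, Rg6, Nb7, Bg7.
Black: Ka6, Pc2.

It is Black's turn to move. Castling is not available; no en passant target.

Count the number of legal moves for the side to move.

Black to move; king on a6.
In check: yes, from the white rook on g6.
Legal moves: none.
Count: 0.

0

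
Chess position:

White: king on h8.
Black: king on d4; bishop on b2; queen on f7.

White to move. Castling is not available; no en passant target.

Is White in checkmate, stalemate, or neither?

White to move; white king on h8.
In check: no.
King squares — g7: attacked by Qf7; h7: attacked by Qf7; g8: attacked by Qf7.
Legal moves for White: none.
Not in check and no legal moves → stalemate.

stalemate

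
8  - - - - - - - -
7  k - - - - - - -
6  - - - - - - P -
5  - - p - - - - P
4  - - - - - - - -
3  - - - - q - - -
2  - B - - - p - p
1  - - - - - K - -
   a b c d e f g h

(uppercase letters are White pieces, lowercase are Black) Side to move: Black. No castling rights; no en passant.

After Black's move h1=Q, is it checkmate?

After h1=Q: white king on f1; in check: yes, from the black queen on h1.
King squares — e1: attacked by Qh1; g1: attacked by Qh1; e2: attacked by Qe3; f2: attacked by Qe3; g2: attacked by Qh1.
White has no legal moves → checkmate.

yes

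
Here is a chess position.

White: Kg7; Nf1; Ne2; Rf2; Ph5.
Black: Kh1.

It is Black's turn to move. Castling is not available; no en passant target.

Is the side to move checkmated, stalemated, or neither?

stalemate

Black to move; black king on h1.
In check: no.
King squares — g1: attacked by Ne2; g2: attacked by Rf2; h2: attacked by Nf1.
Legal moves for Black: none.
Not in check and no legal moves → stalemate.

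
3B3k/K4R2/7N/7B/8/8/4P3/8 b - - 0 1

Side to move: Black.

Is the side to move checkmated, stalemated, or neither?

Black to move; black king on h8.
In check: no.
King squares — g7: attacked by Rf7; h7: attacked by Rf7; g8: attacked by Nh6.
Legal moves for Black: none.
Not in check and no legal moves → stalemate.

stalemate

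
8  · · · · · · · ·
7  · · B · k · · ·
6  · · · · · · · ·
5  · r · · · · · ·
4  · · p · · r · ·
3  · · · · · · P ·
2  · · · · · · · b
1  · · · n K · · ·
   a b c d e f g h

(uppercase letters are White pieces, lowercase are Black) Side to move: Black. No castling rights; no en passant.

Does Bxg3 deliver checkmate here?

After Bxg3: white king on e1; in check: yes, from the black bishop on g3.
White has 3 legal replies: Ke2, Kd2, Kxd1.
In check but a legal move exists → not checkmate.

no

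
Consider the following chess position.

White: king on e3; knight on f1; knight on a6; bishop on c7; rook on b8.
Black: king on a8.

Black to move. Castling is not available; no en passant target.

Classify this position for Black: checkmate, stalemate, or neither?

Black to move; black king on a8.
In check: yes, from the white rook on b8.
King squares — a7: available; b7: attacked by Rb8; b8: attacked by Na6.
Legal moves for Black: Ka7.
Black is in check but has 1 legal move → neither.

neither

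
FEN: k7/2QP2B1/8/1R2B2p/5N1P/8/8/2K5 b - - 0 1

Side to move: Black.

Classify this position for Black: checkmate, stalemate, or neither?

Black to move; black king on a8.
In check: no.
King squares — a7: attacked by Qc7; b7: attacked by Rb5; b8: attacked by Rb5.
Legal moves for Black: none.
Not in check and no legal moves → stalemate.

stalemate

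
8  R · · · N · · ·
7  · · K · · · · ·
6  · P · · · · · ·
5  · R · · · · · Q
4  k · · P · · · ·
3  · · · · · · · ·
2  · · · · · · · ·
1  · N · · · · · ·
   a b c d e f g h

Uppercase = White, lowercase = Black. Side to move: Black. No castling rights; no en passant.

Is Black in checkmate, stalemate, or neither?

checkmate

Black to move; black king on a4.
In check: yes, from the white rook on a8.
King squares — a3: attacked by Nb1; b3: attacked by Rb5; b4: attacked by Rb5; a5: attacked by Rb5; b5: attacked by Qh5.
Legal moves for Black: none.
In check with no legal moves → checkmate.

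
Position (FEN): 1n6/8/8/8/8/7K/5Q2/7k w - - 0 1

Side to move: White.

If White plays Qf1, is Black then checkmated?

After Qf1: black king on h1; in check: yes, from the white queen on f1.
King squares — g1: attacked by Qf1; g2: attacked by Qf1; h2: attacked by Kh3.
Black has no legal moves → checkmate.

yes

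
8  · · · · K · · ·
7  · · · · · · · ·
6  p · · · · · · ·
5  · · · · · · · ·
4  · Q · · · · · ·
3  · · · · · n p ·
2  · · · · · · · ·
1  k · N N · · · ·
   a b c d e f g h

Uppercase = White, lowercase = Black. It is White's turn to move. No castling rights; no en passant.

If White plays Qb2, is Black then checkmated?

After Qb2: black king on a1; in check: yes, from the white queen on b2.
King squares — b1: attacked by Qb2; a2: attacked by Nc1; b2: attacked by Nd1.
Black has no legal moves → checkmate.

yes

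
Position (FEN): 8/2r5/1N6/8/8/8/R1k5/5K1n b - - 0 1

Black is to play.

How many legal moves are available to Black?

Black to move; king on c2.
In check: yes, from the white rook on a2.
Legal moves: Kd3, Kc3, Kb3, Kd1, Kc1, Kb1.
Count: 6.

6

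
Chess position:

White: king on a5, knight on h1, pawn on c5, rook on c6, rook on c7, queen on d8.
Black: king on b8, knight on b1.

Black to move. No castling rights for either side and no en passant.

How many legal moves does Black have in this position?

Black to move; king on b8.
In check: yes, from the white queen on d8.
Legal moves: none.
Count: 0.

0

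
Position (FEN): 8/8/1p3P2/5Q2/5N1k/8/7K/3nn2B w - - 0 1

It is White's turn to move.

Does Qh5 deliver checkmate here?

yes

After Qh5: black king on h4; in check: yes, from the white queen on h5.
King squares — g3: attacked by Kh2; h3: attacked by Kh2; g4: attacked by Qh5; g5: attacked by Qh5; h5: attacked by Nf4.
Black has no legal moves → checkmate.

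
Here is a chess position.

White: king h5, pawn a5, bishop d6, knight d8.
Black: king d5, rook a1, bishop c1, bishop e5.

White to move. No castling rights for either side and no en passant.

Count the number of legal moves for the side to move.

White to move; king on h5.
In check: no.
Legal moves: Nf7, Nb7, Ne6, Nc6, Bf8, Bb8, Be7, Bc7, Bxe5, Bc5, Bb4, Ba3, Kg6, Kh4, Kg4, a6.
Count: 16.

16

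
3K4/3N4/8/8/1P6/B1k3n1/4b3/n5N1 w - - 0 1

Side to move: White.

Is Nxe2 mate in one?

no

After Nxe2: black king on c3; in check: yes, from the white knight on e2.
Black has 6 legal replies: Kc4, Kd3, Kb3, Kd2, Kc2, Nxe2.
In check but a legal move exists → not checkmate.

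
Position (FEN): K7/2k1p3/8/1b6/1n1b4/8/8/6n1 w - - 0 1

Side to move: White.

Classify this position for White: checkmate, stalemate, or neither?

White to move; white king on a8.
In check: no.
King squares — a7: attacked by Bd4; b7: attacked by Kc7; b8: attacked by Kc7.
Legal moves for White: none.
Not in check and no legal moves → stalemate.

stalemate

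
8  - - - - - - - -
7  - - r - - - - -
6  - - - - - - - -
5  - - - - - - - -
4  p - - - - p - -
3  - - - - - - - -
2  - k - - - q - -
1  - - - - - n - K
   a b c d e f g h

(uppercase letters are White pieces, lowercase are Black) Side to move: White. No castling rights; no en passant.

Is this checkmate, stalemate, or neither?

White to move; white king on h1.
In check: no.
King squares — g1: attacked by Qf2; g2: attacked by Qf2; h2: attacked by Nf1.
Legal moves for White: none.
Not in check and no legal moves → stalemate.

stalemate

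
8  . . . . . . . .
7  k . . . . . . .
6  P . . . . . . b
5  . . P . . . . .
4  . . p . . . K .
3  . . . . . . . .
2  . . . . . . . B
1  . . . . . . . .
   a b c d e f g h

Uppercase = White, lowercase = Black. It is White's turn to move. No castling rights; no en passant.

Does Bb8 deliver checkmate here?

no

After Bb8: black king on a7; in check: yes, from the white bishop on b8.
Black has 3 legal replies: Kxb8, Ka8, Kxa6.
In check but a legal move exists → not checkmate.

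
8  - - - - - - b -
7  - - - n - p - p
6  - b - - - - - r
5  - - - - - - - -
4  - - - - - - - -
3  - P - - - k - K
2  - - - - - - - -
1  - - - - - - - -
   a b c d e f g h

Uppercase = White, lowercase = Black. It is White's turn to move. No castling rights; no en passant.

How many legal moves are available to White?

White to move; king on h3.
In check: yes, from the black rook on h6.
Legal moves: none.
Count: 0.

0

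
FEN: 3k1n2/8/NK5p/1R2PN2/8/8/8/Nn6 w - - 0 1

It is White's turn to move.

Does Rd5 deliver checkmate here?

no

After Rd5: black king on d8; in check: yes, from the white rook on d5.
Black has 3 legal replies: Ke8, Kc8, Nd7+.
In check but a legal move exists → not checkmate.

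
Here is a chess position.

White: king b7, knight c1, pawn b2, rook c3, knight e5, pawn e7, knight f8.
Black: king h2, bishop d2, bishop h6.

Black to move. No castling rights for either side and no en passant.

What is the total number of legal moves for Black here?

14

Black to move; king on h2.
In check: no.
Legal moves: Bxf8, Bg7, Bhg5, Bhf4, Bhe3, Kg2, Kh1, Kg1, Bdg5, Bdf4, Bde3, Bxc3, Be1, Bxc1.
Count: 14.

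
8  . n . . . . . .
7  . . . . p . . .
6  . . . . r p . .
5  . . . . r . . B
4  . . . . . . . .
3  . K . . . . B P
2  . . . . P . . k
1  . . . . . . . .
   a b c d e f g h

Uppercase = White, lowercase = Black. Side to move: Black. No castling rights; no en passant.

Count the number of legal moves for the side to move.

Black to move; king on h2.
In check: yes, from the white bishop on g3.
Legal moves: Kxh3, Kxg3, Kg2, Kh1, Kg1.
Count: 5.

5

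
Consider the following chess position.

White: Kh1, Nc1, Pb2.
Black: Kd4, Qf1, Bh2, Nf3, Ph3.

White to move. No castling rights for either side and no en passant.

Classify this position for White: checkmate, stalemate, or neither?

checkmate

White to move; white king on h1.
In check: yes, from the black queen on f1.
King squares — g1: attacked by Qf1; g2: attacked by Qf1; h2: attacked by Nf3.
Legal moves for White: none.
In check with no legal moves → checkmate.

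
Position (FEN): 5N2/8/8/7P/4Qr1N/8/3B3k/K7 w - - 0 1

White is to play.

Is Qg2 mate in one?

yes

After Qg2: black king on h2; in check: yes, from the white queen on g2.
King squares — g1: attacked by Qg2; h1: attacked by Qg2; g2: attacked by Nh4; g3: attacked by Qg2; h3: attacked by Qg2.
Black has no legal moves → checkmate.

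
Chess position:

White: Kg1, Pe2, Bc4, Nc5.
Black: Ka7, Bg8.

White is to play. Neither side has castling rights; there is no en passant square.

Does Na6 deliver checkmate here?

After Na6: black king on a7; in check: no.
Black is not in check, so this cannot be checkmate.

no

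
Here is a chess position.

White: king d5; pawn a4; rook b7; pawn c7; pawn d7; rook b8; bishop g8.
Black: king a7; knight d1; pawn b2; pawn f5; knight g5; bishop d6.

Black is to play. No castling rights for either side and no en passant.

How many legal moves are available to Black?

Black to move; king on a7.
In check: yes, from the white rook on b7.
Legal moves: Ka6.
Count: 1.

1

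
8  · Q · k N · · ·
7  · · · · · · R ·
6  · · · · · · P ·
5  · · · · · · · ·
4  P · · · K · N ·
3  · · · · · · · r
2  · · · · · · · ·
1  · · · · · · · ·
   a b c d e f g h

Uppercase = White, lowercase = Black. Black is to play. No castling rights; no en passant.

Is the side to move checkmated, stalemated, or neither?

Black to move; black king on d8.
In check: yes, from the white queen on b8.
King squares — c7: attacked by Rg7; d7: attacked by Rg7; e7: attacked by Rg7; c8: attacked by Qb8; e8: attacked by Qb8.
Legal moves for Black: none.
In check with no legal moves → checkmate.

checkmate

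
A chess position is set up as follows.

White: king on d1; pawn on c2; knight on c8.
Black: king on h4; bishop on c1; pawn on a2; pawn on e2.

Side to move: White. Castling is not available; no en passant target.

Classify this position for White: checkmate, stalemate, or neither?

White to move; white king on d1.
In check: yes, from the black pawn on e2.
King squares — c1: available; e1: available; c2: own pawn; d2: attacked by Bc1; e2: available.
Legal moves for White: Kxe2, Ke1, Kxc1.
White is in check but has 3 legal moves → neither.

neither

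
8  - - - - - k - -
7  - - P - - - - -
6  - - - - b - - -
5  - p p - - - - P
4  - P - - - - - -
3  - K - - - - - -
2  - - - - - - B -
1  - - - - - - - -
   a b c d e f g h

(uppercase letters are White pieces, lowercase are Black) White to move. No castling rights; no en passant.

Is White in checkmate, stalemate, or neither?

White to move; white king on b3.
In check: yes, from the black bishop on e6.
King squares — a2: attacked by Be6; b2: available; c2: available; a3: available; c3: available; a4: attacked by Pb5; b4: own pawn; c4: attacked by Pb5.
Legal moves for White: Kc3, Ka3, Kc2, Kb2, Bd5.
White is in check but has 5 legal moves → neither.

neither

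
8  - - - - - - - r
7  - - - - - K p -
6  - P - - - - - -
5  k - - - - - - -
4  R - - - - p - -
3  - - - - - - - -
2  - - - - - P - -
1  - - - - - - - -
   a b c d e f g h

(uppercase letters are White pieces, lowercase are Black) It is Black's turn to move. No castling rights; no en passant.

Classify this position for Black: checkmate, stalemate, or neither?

Black to move; black king on a5.
In check: yes, from the white rook on a4.
Legal moves for Black: Kxb6, Kb5, Kxa4.
Black is in check but has 3 legal moves → neither.

neither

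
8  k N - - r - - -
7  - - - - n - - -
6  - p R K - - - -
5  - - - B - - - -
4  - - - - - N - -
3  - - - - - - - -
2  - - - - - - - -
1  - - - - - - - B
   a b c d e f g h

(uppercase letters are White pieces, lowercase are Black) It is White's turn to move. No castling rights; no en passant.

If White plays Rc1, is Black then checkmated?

After Rc1: black king on a8; in check: yes, from the white bishop on d5.
Black has 4 legal replies: Kxb8, Ka7, Nc6, Nxd5.
In check but a legal move exists → not checkmate.

no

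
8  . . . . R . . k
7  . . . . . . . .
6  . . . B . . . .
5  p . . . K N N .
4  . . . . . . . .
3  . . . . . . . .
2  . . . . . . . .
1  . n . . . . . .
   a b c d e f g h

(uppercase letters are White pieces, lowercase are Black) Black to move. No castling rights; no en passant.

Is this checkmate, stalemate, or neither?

checkmate

Black to move; black king on h8.
In check: yes, from the white rook on e8.
King squares — g7: attacked by Nf5; h7: attacked by Ng5; g8: attacked by Re8.
Legal moves for Black: none.
In check with no legal moves → checkmate.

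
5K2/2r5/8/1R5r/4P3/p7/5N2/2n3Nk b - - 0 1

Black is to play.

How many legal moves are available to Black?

3

Black to move; king on h1.
In check: yes, from the white knight on f2.
Legal moves: Kh2, Kg2, Kxg1.
Count: 3.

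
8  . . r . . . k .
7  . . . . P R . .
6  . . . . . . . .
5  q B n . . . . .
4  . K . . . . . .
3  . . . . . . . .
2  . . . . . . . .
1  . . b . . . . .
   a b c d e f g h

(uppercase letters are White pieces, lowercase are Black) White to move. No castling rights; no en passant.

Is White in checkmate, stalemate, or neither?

neither

White to move; white king on b4.
In check: yes, from the black queen on a5.
Legal moves for White: Kxa5, Kc4.
White is in check but has 2 legal moves → neither.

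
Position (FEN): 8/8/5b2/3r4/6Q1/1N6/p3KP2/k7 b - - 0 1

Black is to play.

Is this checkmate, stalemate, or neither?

Black to move; black king on a1.
In check: yes, from the white knight on b3.
King squares — b1: available; a2: own pawn; b2: available.
Legal moves for Black: Kb2, Kb1.
Black is in check but has 2 legal moves → neither.

neither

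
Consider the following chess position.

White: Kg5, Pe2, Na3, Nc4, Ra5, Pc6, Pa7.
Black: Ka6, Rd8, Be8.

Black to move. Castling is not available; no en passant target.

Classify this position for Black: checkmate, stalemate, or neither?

Black to move; black king on a6.
In check: yes, from the white rook on a5.
King squares — a5: attacked by Nc4; b5: attacked by Na3; b6: attacked by Nc4; a7: attacked by Ra5; b7: attacked by Pc6.
Legal moves for Black: none.
In check with no legal moves → checkmate.

checkmate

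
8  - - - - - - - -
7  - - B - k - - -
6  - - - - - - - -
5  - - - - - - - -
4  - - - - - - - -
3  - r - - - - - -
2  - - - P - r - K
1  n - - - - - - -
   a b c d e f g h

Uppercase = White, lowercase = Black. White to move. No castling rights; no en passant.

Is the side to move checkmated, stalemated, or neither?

neither

White to move; white king on h2.
In check: yes, from the black rook on f2.
King squares — g1: available; h1: available; g2: attacked by Rf2; g3: attacked by Rb3; h3: attacked by Rb3.
Legal moves for White: Kh1, Kg1.
White is in check but has 2 legal moves → neither.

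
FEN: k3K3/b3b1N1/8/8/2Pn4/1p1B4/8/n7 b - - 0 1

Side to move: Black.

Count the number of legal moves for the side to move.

Black to move; king on a8.
In check: no.
Legal moves: Kb8, Kb7, Bf8, Bd8, Bf6, Bd6, Bg5, Bec5, Bh4, Bb4, Ba3, Bb8, Bb6, Bac5, Ne6, Nc6, Nf5, Nb5, Nf3, Ne2, Ndc2, Nac2, b2.
Count: 23.

23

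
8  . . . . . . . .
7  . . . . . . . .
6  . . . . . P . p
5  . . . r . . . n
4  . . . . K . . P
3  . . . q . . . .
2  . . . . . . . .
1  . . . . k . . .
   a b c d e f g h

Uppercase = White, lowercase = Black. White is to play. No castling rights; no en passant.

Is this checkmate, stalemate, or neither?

White to move; white king on e4.
In check: yes, from the black queen on d3.
King squares — d3: attacked by Rd5; e3: attacked by Qd3; f3: attacked by Qd3; d4: attacked by Qd3; f4: attacked by Nh5; d5: attacked by Qd3; e5: attacked by Rd5; f5: attacked by Qd3.
Legal moves for White: none.
In check with no legal moves → checkmate.

checkmate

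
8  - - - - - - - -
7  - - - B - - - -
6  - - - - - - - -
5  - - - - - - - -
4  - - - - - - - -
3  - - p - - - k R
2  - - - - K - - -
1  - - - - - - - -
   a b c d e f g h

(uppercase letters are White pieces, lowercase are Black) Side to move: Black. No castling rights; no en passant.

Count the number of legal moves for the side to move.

Black to move; king on g3.
In check: yes, from the white rook on h3.
Legal moves: Kf4, Kg2.
Count: 2.

2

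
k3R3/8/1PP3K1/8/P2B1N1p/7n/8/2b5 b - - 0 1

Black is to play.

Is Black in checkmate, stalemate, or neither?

Black to move; black king on a8.
In check: yes, from the white rook on e8.
King squares — a7: attacked by Pb6; b7: attacked by Pc6; b8: attacked by Re8.
Legal moves for Black: none.
In check with no legal moves → checkmate.

checkmate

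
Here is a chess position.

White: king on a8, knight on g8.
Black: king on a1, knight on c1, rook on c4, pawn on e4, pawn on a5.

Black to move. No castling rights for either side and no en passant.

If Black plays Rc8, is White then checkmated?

After Rc8: white king on a8; in check: yes, from the black rook on c8.
White has 2 legal replies: Kb7, Ka7.
In check but a legal move exists → not checkmate.

no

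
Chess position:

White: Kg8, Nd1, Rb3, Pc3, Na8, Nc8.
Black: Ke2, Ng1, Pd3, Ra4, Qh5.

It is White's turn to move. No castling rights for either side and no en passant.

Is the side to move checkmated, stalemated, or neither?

neither

White to move; white king on g8.
In check: no.
Legal moves for White include: Kf8, Kg7, Ne7, Na7, Nd6, Ncb6, Nc7, Nab6, Rb8, Rb7, Rb6, Rb5, Rb4, Ra3, Rb2+, Rb1, Ne3, Nf2, ... (list truncated; more exist).
White has legal moves and is not in check → neither.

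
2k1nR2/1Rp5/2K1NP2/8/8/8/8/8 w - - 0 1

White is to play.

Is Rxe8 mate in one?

After Rxe8: black king on c8; in check: yes, from the white rook on e8.
King squares — b7: attacked by Kc6; c7: own pawn; d7: attacked by Kc6; b8: attacked by Rb7; d8: attacked by Ne6.
Black has no legal moves → checkmate.

yes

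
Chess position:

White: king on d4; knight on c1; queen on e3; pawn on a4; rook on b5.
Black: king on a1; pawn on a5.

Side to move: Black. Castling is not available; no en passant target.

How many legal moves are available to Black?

Black to move; king on a1.
In check: no.
Legal moves: none.
Count: 0.

0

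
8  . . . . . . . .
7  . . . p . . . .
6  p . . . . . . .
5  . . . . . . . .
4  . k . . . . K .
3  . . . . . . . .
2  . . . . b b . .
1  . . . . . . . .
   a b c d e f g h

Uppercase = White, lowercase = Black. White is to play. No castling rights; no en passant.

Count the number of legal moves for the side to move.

4

White to move; king on g4.
In check: yes, from the black bishop on e2.
Legal moves: Kg5, Kf5, Kf4, Kh3.
Count: 4.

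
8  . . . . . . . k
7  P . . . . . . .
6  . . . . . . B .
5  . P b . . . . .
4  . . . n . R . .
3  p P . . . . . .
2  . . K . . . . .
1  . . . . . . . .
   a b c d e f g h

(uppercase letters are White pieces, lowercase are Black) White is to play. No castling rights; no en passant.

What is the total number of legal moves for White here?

7

White to move; king on c2.
In check: yes, from the black knight on d4.
Legal moves: Kd3, Kc3, Kd2, Kd1, Kc1, Kb1, Rxd4.
Count: 7.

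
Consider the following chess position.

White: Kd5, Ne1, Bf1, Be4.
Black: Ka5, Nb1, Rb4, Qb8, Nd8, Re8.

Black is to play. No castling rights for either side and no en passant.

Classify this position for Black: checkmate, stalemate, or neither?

neither

Black to move; black king on a5.
In check: no.
Legal moves for Black include: Rh8, Rg8, Rf8, Re7, Re6, Re5#, Rexe4, Nf7, Nb7, Ne6, Nc6, Qc8, Qa8+, Qc7, Qb7+, Qa7, Qd6+, Qb6, ... (list truncated; more exist).
Black has legal moves and is not in check → neither.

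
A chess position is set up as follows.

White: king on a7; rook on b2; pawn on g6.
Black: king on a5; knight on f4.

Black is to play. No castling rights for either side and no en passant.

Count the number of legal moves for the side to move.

9

Black to move; king on a5.
In check: no.
Legal moves: Ka4, Nxg6, Ne6, Nh5, Nd5, Nh3, Nd3, Ng2, Ne2.
Count: 9.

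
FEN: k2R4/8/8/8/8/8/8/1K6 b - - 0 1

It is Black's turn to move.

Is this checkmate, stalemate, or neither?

neither

Black to move; black king on a8.
In check: yes, from the white rook on d8.
Legal moves for Black: Kb7, Ka7.
Black is in check but has 2 legal moves → neither.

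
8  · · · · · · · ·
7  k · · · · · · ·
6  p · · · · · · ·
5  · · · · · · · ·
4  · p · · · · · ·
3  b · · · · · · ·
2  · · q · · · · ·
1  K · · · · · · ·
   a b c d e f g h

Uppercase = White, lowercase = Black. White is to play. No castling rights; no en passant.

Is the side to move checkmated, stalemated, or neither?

stalemate

White to move; white king on a1.
In check: no.
King squares — b1: attacked by Qc2; a2: attacked by Qc2; b2: attacked by Qc2.
Legal moves for White: none.
Not in check and no legal moves → stalemate.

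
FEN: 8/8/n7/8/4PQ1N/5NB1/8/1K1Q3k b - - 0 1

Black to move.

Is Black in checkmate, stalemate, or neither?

checkmate

Black to move; black king on h1.
In check: yes, from the white queen on d1.
King squares — g1: attacked by Qd1; g2: attacked by Nh4; h2: attacked by Nf3.
Legal moves for Black: none.
In check with no legal moves → checkmate.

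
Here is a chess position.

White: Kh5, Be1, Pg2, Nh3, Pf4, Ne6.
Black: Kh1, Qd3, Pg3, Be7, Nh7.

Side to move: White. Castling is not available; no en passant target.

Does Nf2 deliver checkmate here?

After Nf2: black king on h1; in check: yes, from the white knight on f2.
Black has 4 legal replies: Kh2, Kxg2, Kg1, gxf2.
In check but a legal move exists → not checkmate.

no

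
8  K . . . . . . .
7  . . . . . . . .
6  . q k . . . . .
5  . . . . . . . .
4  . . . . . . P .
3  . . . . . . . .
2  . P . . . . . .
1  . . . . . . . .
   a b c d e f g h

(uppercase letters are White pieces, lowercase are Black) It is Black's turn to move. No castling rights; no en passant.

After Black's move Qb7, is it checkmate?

After Qb7: white king on a8; in check: yes, from the black queen on b7.
King squares — a7: attacked by Qb7; b7: attacked by Kc6; b8: attacked by Qb7.
White has no legal moves → checkmate.

yes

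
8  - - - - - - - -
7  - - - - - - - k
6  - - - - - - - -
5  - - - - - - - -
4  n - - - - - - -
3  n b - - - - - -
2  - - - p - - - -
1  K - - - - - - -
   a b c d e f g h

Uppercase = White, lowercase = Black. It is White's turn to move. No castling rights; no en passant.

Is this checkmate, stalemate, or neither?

White to move; white king on a1.
In check: no.
King squares — b1: attacked by Na3; a2: attacked by Bb3; b2: attacked by Na4.
Legal moves for White: none.
Not in check and no legal moves → stalemate.

stalemate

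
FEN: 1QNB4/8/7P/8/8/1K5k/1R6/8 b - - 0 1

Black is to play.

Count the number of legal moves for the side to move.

1

Black to move; king on h3.
In check: no.
Legal moves: Kg4.
Count: 1.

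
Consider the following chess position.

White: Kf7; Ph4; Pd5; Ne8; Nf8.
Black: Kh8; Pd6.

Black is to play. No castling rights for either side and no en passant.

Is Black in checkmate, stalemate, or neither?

Black to move; black king on h8.
In check: no.
King squares — g7: attacked by Kf7; h7: attacked by Nf8; g8: attacked by Kf7.
Legal moves for Black: none.
Not in check and no legal moves → stalemate.

stalemate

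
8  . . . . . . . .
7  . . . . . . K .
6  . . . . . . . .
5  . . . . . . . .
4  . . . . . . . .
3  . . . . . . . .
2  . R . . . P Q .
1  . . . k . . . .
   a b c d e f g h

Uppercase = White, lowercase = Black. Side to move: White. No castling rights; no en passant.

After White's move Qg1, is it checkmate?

After Qg1: black king on d1; in check: yes, from the white queen on g1.
King squares — c1: attacked by Qg1; e1: attacked by Qg1; c2: attacked by Rb2; d2: attacked by Rb2; e2: attacked by Rb2.
Black has no legal moves → checkmate.

yes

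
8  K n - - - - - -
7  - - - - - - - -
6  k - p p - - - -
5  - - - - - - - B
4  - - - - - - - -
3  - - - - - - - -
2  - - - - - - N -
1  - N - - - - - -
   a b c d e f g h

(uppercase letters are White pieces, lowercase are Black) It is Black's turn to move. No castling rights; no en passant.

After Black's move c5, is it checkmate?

no

After c5: white king on a8; in check: no.
White is not in check, so this cannot be checkmate.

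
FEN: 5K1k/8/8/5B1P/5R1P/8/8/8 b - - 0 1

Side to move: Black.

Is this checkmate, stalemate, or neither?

stalemate

Black to move; black king on h8.
In check: no.
King squares — g7: attacked by Kf8; h7: attacked by Bf5; g8: attacked by Kf8.
Legal moves for Black: none.
Not in check and no legal moves → stalemate.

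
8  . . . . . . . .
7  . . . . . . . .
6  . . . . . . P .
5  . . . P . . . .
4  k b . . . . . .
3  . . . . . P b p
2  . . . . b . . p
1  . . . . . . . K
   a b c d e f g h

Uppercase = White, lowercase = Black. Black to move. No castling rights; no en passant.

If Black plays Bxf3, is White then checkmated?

yes

After Bxf3: white king on h1; in check: yes, from the black bishop on f3.
King squares — g1: attacked by Ph2; g2: attacked by Bf3; h2: attacked by Bg3.
White has no legal moves → checkmate.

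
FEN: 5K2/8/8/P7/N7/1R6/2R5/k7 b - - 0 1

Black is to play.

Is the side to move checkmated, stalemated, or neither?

Black to move; black king on a1.
In check: no.
King squares — b1: attacked by Rb3; a2: attacked by Rc2; b2: attacked by Rc2.
Legal moves for Black: none.
Not in check and no legal moves → stalemate.

stalemate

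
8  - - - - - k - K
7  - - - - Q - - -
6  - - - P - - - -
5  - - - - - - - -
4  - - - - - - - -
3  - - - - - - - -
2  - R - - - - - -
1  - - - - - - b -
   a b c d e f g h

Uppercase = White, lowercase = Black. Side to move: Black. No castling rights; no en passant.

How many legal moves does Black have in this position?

Black to move; king on f8.
In check: yes, from the white queen on e7.
Legal moves: none.
Count: 0.

0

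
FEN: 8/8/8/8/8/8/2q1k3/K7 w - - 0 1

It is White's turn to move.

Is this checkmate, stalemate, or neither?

White to move; white king on a1.
In check: no.
King squares — b1: attacked by Qc2; a2: attacked by Qc2; b2: attacked by Qc2.
Legal moves for White: none.
Not in check and no legal moves → stalemate.

stalemate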